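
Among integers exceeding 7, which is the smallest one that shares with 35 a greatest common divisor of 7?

Multiples of 7 above 7: 7·2, 7·3, … . Need the cofactor coprime to 35/7 = 5.
Checking s = 2, 3, … the first with gcd(s, 5) = 1 is s = 2, giving 14.

14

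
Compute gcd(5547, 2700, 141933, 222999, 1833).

5547 = 3 · 43²; 2700 = 2² · 3³ · 5²; 141933 = 3 · 11² · 17 · 23; 222999 = 3 · 7² · 37 · 41; 1833 = 3 · 13 · 47
gcd takes min exponent of each prime: 3 = 3

3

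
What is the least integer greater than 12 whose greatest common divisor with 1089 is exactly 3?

1089 = 3·363. Any m with gcd(m, 1089) = 3 is a multiple of 3, say 3s, with s coprime to 363.
Need s > 12/3, so s ≥ 5. First s ≥ 5 with gcd(s, 363) = 1 is s = 5. Thus m = 3·5 = 15.

15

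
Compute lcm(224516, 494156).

224516 = 2² · 37² · 41; 494156 = 2² · 13² · 17 · 43
max exponents: 2² · 13² · 17 · 37² · 41 · 43 = 27736482124

27736482124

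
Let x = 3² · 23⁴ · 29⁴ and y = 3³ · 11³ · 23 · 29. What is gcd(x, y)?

6003

min exponent per shared prime: 3² · 23 · 29 = 6003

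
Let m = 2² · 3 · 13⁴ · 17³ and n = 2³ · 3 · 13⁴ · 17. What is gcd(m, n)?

5826444

min exponent per shared prime: 2² · 3 · 13⁴ · 17 = 5826444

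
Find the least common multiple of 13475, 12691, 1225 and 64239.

4575422775

13475 = 5² · 7² · 11; 12691 = 7³ · 37; 1225 = 5² · 7²; 64239 = 3 · 7² · 19 · 23
lcm takes max exponent of each prime: 3 · 5² · 7³ · 11 · 19 · 23 · 37 = 4575422775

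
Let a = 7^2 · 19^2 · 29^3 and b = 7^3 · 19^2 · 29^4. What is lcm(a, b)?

max exponent per prime: 7^3 · 19^2 · 29^4 = 87577655263

87577655263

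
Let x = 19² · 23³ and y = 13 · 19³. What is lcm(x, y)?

max exponent per prime: 13 · 19³ · 23³ = 1084894889

1084894889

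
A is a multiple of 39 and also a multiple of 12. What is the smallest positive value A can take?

39 = 3 · 13; 12 = 2² · 3
max exponents: 2² · 3 · 13 = 156

156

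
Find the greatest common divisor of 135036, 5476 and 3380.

4

gcd(135036, 5476): 135036 = 24·5476 + 3612; 5476 = 1·3612 + 1864; 3612 = 1·1864 + 1748; 1864 = 1·1748 + 116; 1748 = 15·116 + 8; 116 = 14·8 + 4; 8 = 2·4 + 0 → 4
gcd(4, 3380): 3380 = 845·4 + 0 → 4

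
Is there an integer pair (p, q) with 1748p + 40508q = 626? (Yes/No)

gcd(1748, 40508): 40508 = 23·1748 + 304; 1748 = 5·304 + 228; 304 = 1·228 + 76; 228 = 3·76 + 0 → 76
76 does not divide 626, so a solution does not exist.

No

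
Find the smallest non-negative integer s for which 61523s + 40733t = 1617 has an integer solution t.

100

gcd(61523, 40733) = 77 (Euclid: 61523 = 1·40733 + 20790; 40733 = 1·20790 + 19943; 20790 = 1·19943 + 847; 19943 = 23·847 + 462; 847 = 1·462 + 385; 462 = 1·385 + 77; 385 = 5·77 + 0), and 77 | 1617.
Extended Euclid: 61523·(-96) + 40733·(145) = 77. Scale by 21: s₀ = -2016.
General solution s = s₀ + 529k; reducing mod 529 gives s = 100 (and t = -151).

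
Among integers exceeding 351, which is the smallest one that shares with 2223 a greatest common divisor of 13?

364

2223 = 13·171. Any x with gcd(x, 2223) = 13 is a multiple of 13, say 13s, with s coprime to 171.
Need s > 351/13, so s ≥ 28. First s ≥ 28 with gcd(s, 171) = 1 is s = 28. Thus x = 13·28 = 364.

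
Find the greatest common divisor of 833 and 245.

49

833 = 7² · 17
245 = 5 · 7²
Common: 7² = 49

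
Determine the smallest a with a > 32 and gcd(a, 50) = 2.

34

Multiples of 2 above 32: 2·17, 2·18, … . Need the cofactor coprime to 50/2 = 25.
Checking s = 17, 18, … the first with gcd(s, 25) = 1 is s = 17, giving 34.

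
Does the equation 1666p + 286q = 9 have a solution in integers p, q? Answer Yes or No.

No

gcd(1666, 286): 1666 = 5·286 + 236; 286 = 1·236 + 50; 236 = 4·50 + 36; 50 = 1·36 + 14; 36 = 2·14 + 8; 14 = 1·8 + 6; 8 = 1·6 + 2; 6 = 3·2 + 0 → 2
2 does not divide 9, so a solution does not exist.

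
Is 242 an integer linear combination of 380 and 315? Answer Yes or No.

gcd(380, 315): 380 = 1·315 + 65; 315 = 4·65 + 55; 65 = 1·55 + 10; 55 = 5·10 + 5; 10 = 2·5 + 0 → 5
5 does not divide 242, so a solution does not exist.

No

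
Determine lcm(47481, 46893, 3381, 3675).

8709202425

lcm(47481, 46893) = 47481·46893/gcd = 2226526533/147 = 15146439
lcm(15146439, 3381) = 15146439·3381/gcd = 51210110259/147 = 348368097
lcm(348368097, 3675) = 348368097·3675/gcd = 1280252756475/147 = 8709202425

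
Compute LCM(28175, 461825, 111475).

lcm(28175, 461825) = 28175·461825/gcd = 13011919375/1225 = 10621975
lcm(10621975, 111475) = 10621975·111475/gcd = 1184084663125/15925 = 74353825

74353825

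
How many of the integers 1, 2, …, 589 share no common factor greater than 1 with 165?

286

165 = 3·5·11. Inclusion–exclusion on these primes:
589 − ⌊589/3⌋ − ⌊589/5⌋ − ⌊589/11⌋ + ⌊589/15⌋ + ⌊589/33⌋ + ⌊589/55⌋ − ⌊589/165⌋ = 286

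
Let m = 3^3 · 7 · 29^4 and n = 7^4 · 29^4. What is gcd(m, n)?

min exponent per shared prime: 7 · 29^4 = 4950967

4950967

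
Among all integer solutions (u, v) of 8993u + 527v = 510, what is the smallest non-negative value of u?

15

Euclid: 8993 = 17·527 + 34; 527 = 15·34 + 17; 34 = 2·17 + 0 → gcd = 17; 510 = 17·30.
Back-substitution yields 8993·(-15) + 527·(256) = 17, so one solution is u = -15·30 = -450, v = 256·30 = 7680.
Solutions in u differ by 527/17 = 31; the one in [0, 31) is -450 mod 31 = 15.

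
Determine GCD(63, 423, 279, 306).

9

gcd(63, 423): 423 = 6·63 + 45; 63 = 1·45 + 18; 45 = 2·18 + 9; 18 = 2·9 + 0 → 9
gcd(9, 279): 279 = 31·9 + 0 → 9
gcd(9, 306): 306 = 34·9 + 0 → 9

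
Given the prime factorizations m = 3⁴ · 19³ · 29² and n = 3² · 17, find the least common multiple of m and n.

7943112963

max exponent per prime: 3⁴ · 17 · 19³ · 29² = 7943112963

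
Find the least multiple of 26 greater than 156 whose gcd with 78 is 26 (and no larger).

Multiples of 26 above 156: 26·7, 26·8, … . Need the cofactor coprime to 78/26 = 3.
Checking s = 7, 8, … the first with gcd(s, 3) = 1 is s = 7, giving 182.

182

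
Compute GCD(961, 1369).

1

Euclid: 1369 = 1·961 + 408; 961 = 2·408 + 145; 408 = 2·145 + 118; 145 = 1·118 + 27; 118 = 4·27 + 10; 27 = 2·10 + 7; 10 = 1·7 + 3; 7 = 2·3 + 1; 3 = 3·1 + 0. Last nonzero remainder: 1.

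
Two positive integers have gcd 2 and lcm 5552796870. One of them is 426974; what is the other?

26010

Using ab = gcd(a,b)·lcm(a,b) = 2·5552796870 = 11105593740, we get b = 11105593740/426974 = 26010.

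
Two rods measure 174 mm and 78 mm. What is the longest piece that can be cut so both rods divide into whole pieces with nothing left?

6

174 = 2 · 3 · 29
78 = 2 · 3 · 13
Common: 2 · 3 = 6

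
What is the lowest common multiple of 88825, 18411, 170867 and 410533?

lcm(88825, 18411) = 88825·18411/gcd = 1635357075/323 = 5063025
lcm(5063025, 170867) = 5063025·170867/gcd = 865103892675/323 = 2678340225
lcm(2678340225, 410533) = 2678340225·410533/gcd = 1099547047589925/323 = 3404170425975

3404170425975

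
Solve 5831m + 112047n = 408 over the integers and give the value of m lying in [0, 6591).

2844

gcd(5831, 112047) = 17 (Euclid: 112047 = 19·5831 + 1258; 5831 = 4·1258 + 799; 1258 = 1·799 + 459; 799 = 1·459 + 340; 459 = 1·340 + 119; 340 = 2·119 + 102; 119 = 1·102 + 17; 102 = 6·17 + 0), and 17 | 408.
Extended Euclid: 5831·(-980) + 112047·(51) = 17. Scale by 24: m₀ = -23520.
General solution m = m₀ + 6591t; reducing mod 6591 gives m = 2844 (and n = -148).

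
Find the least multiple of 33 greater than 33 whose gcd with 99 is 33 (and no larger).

66

99 = 33·3. Any a with gcd(a, 99) = 33 is a multiple of 33, say 33s, with s coprime to 3.
Need s > 33/33, so s ≥ 2. First s ≥ 2 with gcd(s, 3) = 1 is s = 2. Thus a = 33·2 = 66.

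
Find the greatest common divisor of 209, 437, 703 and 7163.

19

209 = 11 · 19; 437 = 19 · 23; 703 = 19 · 37; 7163 = 13 · 19 · 29
gcd takes min exponent of each prime: 19 = 19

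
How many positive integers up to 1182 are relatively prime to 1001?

851

Prime factors of 1001: 7, 11, 13. Count integers ≤ 1182 divisible by none of them.
By inclusion–exclusion: 1182 − ⌊1182/7⌋ − ⌊1182/11⌋ − ⌊1182/13⌋ + ⌊1182/77⌋ + ⌊1182/91⌋ + ⌊1182/143⌋ − ⌊1182/1001⌋ = 851.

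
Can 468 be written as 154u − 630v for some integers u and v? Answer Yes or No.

By Bézout, 154u − 630v = 468 has integer solutions iff gcd(154, 630) | 468.
Euclid: 630 = 4·154 + 14; 154 = 11·14 + 0. gcd = 14; 468 mod 14 = 6. No.

No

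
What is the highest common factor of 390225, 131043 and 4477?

gcd(390225, 131043): 390225 = 2·131043 + 128139; 131043 = 1·128139 + 2904; 128139 = 44·2904 + 363; 2904 = 8·363 + 0 → 363
gcd(363, 4477): 4477 = 12·363 + 121; 363 = 3·121 + 0 → 121

121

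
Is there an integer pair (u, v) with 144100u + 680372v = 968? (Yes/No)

Yes

gcd(144100, 680372): 680372 = 4·144100 + 103972; 144100 = 1·103972 + 40128; 103972 = 2·40128 + 23716; 40128 = 1·23716 + 16412; 23716 = 1·16412 + 7304; 16412 = 2·7304 + 1804; 7304 = 4·1804 + 88; 1804 = 20·88 + 44; 88 = 2·44 + 0 → 44
44 divides 968, so a solution exists.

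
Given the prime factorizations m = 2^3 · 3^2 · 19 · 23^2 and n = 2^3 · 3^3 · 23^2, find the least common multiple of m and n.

2171016

max exponent per prime: 2^3 · 3^3 · 19 · 23^2 = 2171016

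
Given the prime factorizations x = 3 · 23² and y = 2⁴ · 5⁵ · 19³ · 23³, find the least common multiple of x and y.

max exponent per prime: 2⁴ · 3 · 5⁵ · 19³ · 23³ = 12518017950000

12518017950000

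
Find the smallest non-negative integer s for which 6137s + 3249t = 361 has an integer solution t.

gcd(6137, 3249) = 361 (Euclid: 6137 = 1·3249 + 2888; 3249 = 1·2888 + 361; 2888 = 8·361 + 0), and 361 | 361.
Extended Euclid: 6137·(-1) + 3249·(2) = 361. Scale by 1: s₀ = -1.
General solution s = s₀ + 9k; reducing mod 9 gives s = 8 (and t = -15).

8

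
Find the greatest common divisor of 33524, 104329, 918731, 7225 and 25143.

289

gcd(33524, 104329): 104329 = 3·33524 + 3757; 33524 = 8·3757 + 3468; 3757 = 1·3468 + 289; 3468 = 12·289 + 0 → 289
gcd(289, 918731): 918731 = 3179·289 + 0 → 289
gcd(289, 7225): 7225 = 25·289 + 0 → 289
gcd(289, 25143): 25143 = 87·289 + 0 → 289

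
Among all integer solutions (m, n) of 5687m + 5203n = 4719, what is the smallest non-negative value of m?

42

gcd(5687, 5203) = 121 (Euclid: 5687 = 1·5203 + 484; 5203 = 10·484 + 363; 484 = 1·363 + 121; 363 = 3·121 + 0), and 121 | 4719.
Extended Euclid: 5687·(11) + 5203·(-12) = 121. Scale by 39: m₀ = 429.
General solution m = m₀ + 43t; reducing mod 43 gives m = 42 (and n = -45).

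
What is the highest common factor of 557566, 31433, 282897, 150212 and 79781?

17

gcd(557566, 31433): 557566 = 17·31433 + 23205; 31433 = 1·23205 + 8228; 23205 = 2·8228 + 6749; 8228 = 1·6749 + 1479; 6749 = 4·1479 + 833; 1479 = 1·833 + 646; 833 = 1·646 + 187; 646 = 3·187 + 85; 187 = 2·85 + 17; 85 = 5·17 + 0 → 17
gcd(17, 282897): 282897 = 16641·17 + 0 → 17
gcd(17, 150212): 150212 = 8836·17 + 0 → 17
gcd(17, 79781): 79781 = 4693·17 + 0 → 17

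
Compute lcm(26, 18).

26 = 2 · 13; 18 = 2 · 3²
max exponents: 2 · 3² · 13 = 234

234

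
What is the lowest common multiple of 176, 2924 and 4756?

lcm(176, 2924) = 176·2924/gcd = 514624/4 = 128656
lcm(128656, 4756) = 128656·4756/gcd = 611887936/4 = 152971984

152971984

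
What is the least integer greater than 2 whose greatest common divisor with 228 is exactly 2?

10

Multiples of 2 above 2: 2·2, 2·3, … . Need the cofactor coprime to 228/2 = 114.
Checking s = 2, 3, … the first with gcd(s, 114) = 1 is s = 5, giving 10.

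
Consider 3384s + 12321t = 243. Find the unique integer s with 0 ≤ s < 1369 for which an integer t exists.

Euclid: 12321 = 3·3384 + 2169; 3384 = 1·2169 + 1215; 2169 = 1·1215 + 954; 1215 = 1·954 + 261; 954 = 3·261 + 171; 261 = 1·171 + 90; 171 = 1·90 + 81; 90 = 1·81 + 9; 81 = 9·9 + 0 → gcd = 9; 243 = 9·27.
Back-substitution yields 3384·(142) + 12321·(-39) = 9, so one solution is s = 142·27 = 3834, t = -39·27 = -1053.
Solutions in s differ by 12321/9 = 1369; the one in [0, 1369) is 3834 mod 1369 = 1096.

1096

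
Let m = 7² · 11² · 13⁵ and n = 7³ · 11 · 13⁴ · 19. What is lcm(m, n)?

292785694201

max exponent per prime: 7³ · 11² · 13⁵ · 19 = 292785694201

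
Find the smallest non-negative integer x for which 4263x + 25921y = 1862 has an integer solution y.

Euclid: 25921 = 6·4263 + 343; 4263 = 12·343 + 147; 343 = 2·147 + 49; 147 = 3·49 + 0 → gcd = 49; 1862 = 49·38.
Back-substitution yields 4263·(-152) + 25921·(25) = 49, so one solution is x = -152·38 = -5776, y = 25·38 = 950.
Solutions in x differ by 25921/49 = 529; the one in [0, 529) is -5776 mod 529 = 43.

43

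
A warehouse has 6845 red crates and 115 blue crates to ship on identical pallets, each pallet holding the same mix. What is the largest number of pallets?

5

Euclid: 6845 = 59·115 + 60; 115 = 1·60 + 55; 60 = 1·55 + 5; 55 = 11·5 + 0. Last nonzero remainder: 5.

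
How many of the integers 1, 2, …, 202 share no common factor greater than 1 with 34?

95

Prime factors of 34: 2, 17. Count integers ≤ 202 divisible by none of them.
By inclusion–exclusion: 202 − ⌊202/2⌋ − ⌊202/17⌋ + ⌊202/34⌋ = 95.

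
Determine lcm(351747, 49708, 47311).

23655689244

351747 = 3² · 11² · 17 · 19; 49708 = 2² · 17² · 43; 47311 = 11² · 17 · 23
lcm takes max exponent of each prime: 2² · 3² · 11² · 17² · 19 · 23 · 43 = 23655689244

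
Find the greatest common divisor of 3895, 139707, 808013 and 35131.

gcd(3895, 139707): 139707 = 35·3895 + 3382; 3895 = 1·3382 + 513; 3382 = 6·513 + 304; 513 = 1·304 + 209; 304 = 1·209 + 95; 209 = 2·95 + 19; 95 = 5·19 + 0 → 19
gcd(19, 808013): 808013 = 42527·19 + 0 → 19
gcd(19, 35131): 35131 = 1849·19 + 0 → 19

19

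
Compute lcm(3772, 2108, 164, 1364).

3772 = 2² · 23 · 41; 2108 = 2² · 17 · 31; 164 = 2² · 41; 1364 = 2² · 11 · 31
lcm takes max exponent of each prime: 2² · 11 · 17 · 23 · 31 · 41 = 21866284

21866284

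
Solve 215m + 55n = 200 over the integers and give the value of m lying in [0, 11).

Reduce mod 55: 215m ≡ 200 (mod 55). With g = gcd(215, 55) = 5 dividing 200, divide through: 43m ≡ 40 (mod 11).
Since gcd(43, 11) = 1, m ≡ 40·(43)⁻¹ ≡ 4 (mod 11). Smallest non-negative: 4.

4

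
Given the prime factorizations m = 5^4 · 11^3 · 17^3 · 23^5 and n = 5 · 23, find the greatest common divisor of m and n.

115

min exponent per shared prime: 5 · 23 = 115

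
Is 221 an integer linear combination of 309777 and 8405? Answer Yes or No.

Yes

gcd(309777, 8405): 309777 = 36·8405 + 7197; 8405 = 1·7197 + 1208; 7197 = 5·1208 + 1157; 1208 = 1·1157 + 51; 1157 = 22·51 + 35; 51 = 1·35 + 16; 35 = 2·16 + 3; 16 = 5·3 + 1; 3 = 3·1 + 0 → 1
1 divides 221, so a solution exists.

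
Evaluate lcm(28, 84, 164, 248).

213528

28 = 2² · 7; 84 = 2² · 3 · 7; 164 = 2² · 41; 248 = 2³ · 31
lcm takes max exponent of each prime: 2³ · 3 · 7 · 31 · 41 = 213528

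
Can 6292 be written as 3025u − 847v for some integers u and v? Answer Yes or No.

gcd(3025, 847): 3025 = 3·847 + 484; 847 = 1·484 + 363; 484 = 1·363 + 121; 363 = 3·121 + 0 → 121
121 divides 6292, so a solution exists.

Yes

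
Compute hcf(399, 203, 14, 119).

gcd(399, 203): 399 = 1·203 + 196; 203 = 1·196 + 7; 196 = 28·7 + 0 → 7
gcd(7, 14): 14 = 2·7 + 0 → 7
gcd(7, 119): 119 = 17·7 + 0 → 7

7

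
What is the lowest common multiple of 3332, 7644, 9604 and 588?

6367452

3332 = 2² · 7² · 17; 7644 = 2² · 3 · 7² · 13; 9604 = 2² · 7⁴; 588 = 2² · 3 · 7²
lcm takes max exponent of each prime: 2² · 3 · 7⁴ · 13 · 17 = 6367452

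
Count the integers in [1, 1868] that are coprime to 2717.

1486

Prime factors of 2717: 11, 13, 19. Count integers ≤ 1868 divisible by none of them.
By inclusion–exclusion: 1868 − ⌊1868/11⌋ − ⌊1868/13⌋ − ⌊1868/19⌋ + ⌊1868/143⌋ + ⌊1868/209⌋ + ⌊1868/247⌋ − ⌊1868/2717⌋ = 1486.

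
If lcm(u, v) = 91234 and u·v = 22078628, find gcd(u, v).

gcd·lcm = product, so gcd = 22078628/91234 = 242.

242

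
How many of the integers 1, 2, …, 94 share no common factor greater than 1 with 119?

119 = 7·17. Inclusion–exclusion on these primes:
94 − ⌊94/7⌋ − ⌊94/17⌋ + ⌊94/119⌋ = 76

76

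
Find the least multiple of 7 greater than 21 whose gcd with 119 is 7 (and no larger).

28

gcd(x, 119) = 7 forces 7 | x; write x = 7s. Then gcd(7s, 7·17) = 7·gcd(s, 17), so need gcd(s, 17) = 1.
7s > 21 gives s ≥ 4. The least s ≥ 4 coprime to 17 is 4, so x = 7·4 = 28.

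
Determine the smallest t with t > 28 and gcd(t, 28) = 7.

35

28 = 7·4. Any t with gcd(t, 28) = 7 is a multiple of 7, say 7s, with s coprime to 4.
Need s > 28/7, so s ≥ 5. First s ≥ 5 with gcd(s, 4) = 1 is s = 5. Thus t = 7·5 = 35.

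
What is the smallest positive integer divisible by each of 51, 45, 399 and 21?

51 = 3 · 17; 45 = 3² · 5; 399 = 3 · 7 · 19; 21 = 3 · 7
lcm takes max exponent of each prime: 3² · 5 · 7 · 17 · 19 = 101745

101745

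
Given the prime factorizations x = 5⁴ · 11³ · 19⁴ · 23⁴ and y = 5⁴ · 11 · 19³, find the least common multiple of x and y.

30337781610681875

max exponent per prime: 5⁴ · 11³ · 19⁴ · 23⁴ = 30337781610681875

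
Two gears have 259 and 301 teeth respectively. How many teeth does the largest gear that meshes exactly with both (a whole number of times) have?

7

259 = 7 · 37
301 = 7 · 43
Common: 7 = 7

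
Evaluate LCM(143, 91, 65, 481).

143 = 11 · 13; 91 = 7 · 13; 65 = 5 · 13; 481 = 13 · 37
lcm takes max exponent of each prime: 5 · 7 · 11 · 13 · 37 = 185185

185185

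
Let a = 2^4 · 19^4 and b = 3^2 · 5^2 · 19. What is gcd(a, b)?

19

min exponent per shared prime: 19 = 19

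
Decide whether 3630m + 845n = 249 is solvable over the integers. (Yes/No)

By Bézout, 3630m + 845n = 249 has integer solutions iff gcd(3630, 845) | 249.
Euclid: 3630 = 4·845 + 250; 845 = 3·250 + 95; 250 = 2·95 + 60; 95 = 1·60 + 35; 60 = 1·35 + 25; 35 = 1·25 + 10; 25 = 2·10 + 5; 10 = 2·5 + 0. gcd = 5; 249 mod 5 = 4. No.

No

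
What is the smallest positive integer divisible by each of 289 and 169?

48841

289 = 17²; 169 = 13²
max exponents: 13² · 17² = 48841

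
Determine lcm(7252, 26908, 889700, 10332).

7252 = 2² · 7² · 37; 26908 = 2² · 7 · 31²; 889700 = 2² · 5² · 7 · 31 · 41; 10332 = 2² · 3² · 7 · 41
lcm takes max exponent of each prime: 2² · 3² · 5² · 7² · 31² · 37 · 41 = 64290611700

64290611700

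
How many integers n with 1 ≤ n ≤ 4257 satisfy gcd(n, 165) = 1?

Prime factors of 165: 3, 5, 11. Count integers ≤ 4257 divisible by none of them.
By inclusion–exclusion: 4257 − ⌊4257/3⌋ − ⌊4257/5⌋ − ⌊4257/11⌋ + ⌊4257/15⌋ + ⌊4257/33⌋ + ⌊4257/55⌋ − ⌊4257/165⌋ = 2064.

2064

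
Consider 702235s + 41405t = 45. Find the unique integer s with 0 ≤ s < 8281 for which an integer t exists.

7754

Euclid: 702235 = 16·41405 + 39755; 41405 = 1·39755 + 1650; 39755 = 24·1650 + 155; 1650 = 10·155 + 100; 155 = 1·100 + 55; 100 = 1·55 + 45; 55 = 1·45 + 10; 45 = 4·10 + 5; 10 = 2·5 + 0 → gcd = 5; 45 = 5·9.
Back-substitution yields 702235·(-3739) + 41405·(63414) = 5, so one solution is s = -3739·9 = -33651, t = 63414·9 = 570726.
Solutions in s differ by 41405/5 = 8281; the one in [0, 8281) is -33651 mod 8281 = 7754.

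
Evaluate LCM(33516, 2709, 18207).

33516 = 2² · 3² · 7² · 19; 2709 = 3² · 7 · 43; 18207 = 3² · 7 · 17²
lcm takes max exponent of each prime: 2² · 3² · 7² · 17² · 19 · 43 = 416503332

416503332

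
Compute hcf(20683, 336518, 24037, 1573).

20683 = 13 · 37 · 43; 336518 = 2 · 7 · 13 · 43²; 24037 = 13 · 43²; 1573 = 11² · 13
gcd takes min exponent of each prime: 13 = 13

13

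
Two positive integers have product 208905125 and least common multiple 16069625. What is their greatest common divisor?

13

gcd·lcm = product, so gcd = 208905125/16069625 = 13.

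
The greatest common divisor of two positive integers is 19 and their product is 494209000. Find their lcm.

gcd·lcm = product, so lcm = 494209000/19 = 26011000.

26011000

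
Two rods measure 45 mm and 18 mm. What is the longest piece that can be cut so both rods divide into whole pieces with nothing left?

9

45 = 3² · 5
18 = 2 · 3²
Common: 3² = 9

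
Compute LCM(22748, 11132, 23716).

22748 = 2² · 11² · 47; 11132 = 2² · 11² · 23; 23716 = 2² · 7² · 11²
lcm takes max exponent of each prime: 2² · 7² · 11² · 23 · 47 = 25636996

25636996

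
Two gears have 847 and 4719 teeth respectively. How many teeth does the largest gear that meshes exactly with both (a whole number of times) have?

847 = 7 · 11²
4719 = 3 · 11² · 13
Common: 11² = 121

121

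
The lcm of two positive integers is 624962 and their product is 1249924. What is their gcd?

From gcd × lcm = pq: gcd = 1249924 / 624962 = 2.

2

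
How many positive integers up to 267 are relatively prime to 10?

Prime factors of 10: 2, 5. Count integers ≤ 267 divisible by none of them.
By inclusion–exclusion: 267 − ⌊267/2⌋ − ⌊267/5⌋ + ⌊267/10⌋ = 107.

107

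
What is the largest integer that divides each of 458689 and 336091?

49

Euclid: 458689 = 1·336091 + 122598; 336091 = 2·122598 + 90895; 122598 = 1·90895 + 31703; 90895 = 2·31703 + 27489; 31703 = 1·27489 + 4214; 27489 = 6·4214 + 2205; 4214 = 1·2205 + 2009; 2205 = 1·2009 + 196; 2009 = 10·196 + 49; 196 = 4·49 + 0. Last nonzero remainder: 49.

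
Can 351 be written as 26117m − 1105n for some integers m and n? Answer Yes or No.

Yes

By Bézout, 26117m − 1105n = 351 has integer solutions iff gcd(26117, 1105) | 351.
Euclid: 26117 = 23·1105 + 702; 1105 = 1·702 + 403; 702 = 1·403 + 299; 403 = 1·299 + 104; 299 = 2·104 + 91; 104 = 1·91 + 13; 91 = 7·13 + 0. gcd = 13; 351 mod 13 = 0. Yes.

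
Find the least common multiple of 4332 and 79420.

gcd first: 79420 = 18·4332 + 1444; 4332 = 3·1444 + 0 → gcd = 1444
lcm = 4332·79420/gcd = 344047440/1444 = 238260

238260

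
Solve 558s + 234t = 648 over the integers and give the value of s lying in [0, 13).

Euclid: 558 = 2·234 + 90; 234 = 2·90 + 54; 90 = 1·54 + 36; 54 = 1·36 + 18; 36 = 2·18 + 0 → gcd = 18; 648 = 18·36.
Back-substitution yields 558·(-5) + 234·(12) = 18, so one solution is s = -5·36 = -180, t = 12·36 = 432.
Solutions in s differ by 234/18 = 13; the one in [0, 13) is -180 mod 13 = 2.

2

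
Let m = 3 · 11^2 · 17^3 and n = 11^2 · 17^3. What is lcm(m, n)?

1783419

max exponent per prime: 3 · 11^2 · 17^3 = 1783419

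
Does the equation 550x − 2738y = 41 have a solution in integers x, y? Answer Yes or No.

gcd(550, 2738): 2738 = 4·550 + 538; 550 = 1·538 + 12; 538 = 44·12 + 10; 12 = 1·10 + 2; 10 = 5·2 + 0 → 2
2 does not divide 41, so a solution does not exist.

No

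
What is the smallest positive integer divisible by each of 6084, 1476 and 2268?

6084 = 2² · 3² · 13²; 1476 = 2² · 3² · 41; 2268 = 2² · 3⁴ · 7
lcm takes max exponent of each prime: 2² · 3⁴ · 7 · 13² · 41 = 15714972

15714972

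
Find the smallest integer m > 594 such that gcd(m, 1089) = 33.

Multiples of 33 above 594: 33·19, 33·20, … . Need the cofactor coprime to 1089/33 = 33.
Checking s = 19, 20, … the first with gcd(s, 33) = 1 is s = 19, giving 627.

627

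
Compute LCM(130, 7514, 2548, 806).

114137660

130 = 2 · 5 · 13; 7514 = 2 · 13 · 17²; 2548 = 2² · 7² · 13; 806 = 2 · 13 · 31
lcm takes max exponent of each prime: 2² · 5 · 7² · 13 · 17² · 31 = 114137660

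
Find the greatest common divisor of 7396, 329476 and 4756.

gcd(7396, 329476): 329476 = 44·7396 + 4052; 7396 = 1·4052 + 3344; 4052 = 1·3344 + 708; 3344 = 4·708 + 512; 708 = 1·512 + 196; 512 = 2·196 + 120; 196 = 1·120 + 76; 120 = 1·76 + 44; 76 = 1·44 + 32; 44 = 1·32 + 12; 32 = 2·12 + 8; 12 = 1·8 + 4; 8 = 2·4 + 0 → 4
gcd(4, 4756): 4756 = 1189·4 + 0 → 4

4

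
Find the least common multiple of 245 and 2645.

129605

245 = 5 · 7²; 2645 = 5 · 23²
max exponents: 5 · 7² · 23² = 129605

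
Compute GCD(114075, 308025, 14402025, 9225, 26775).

gcd(114075, 308025): 308025 = 2·114075 + 79875; 114075 = 1·79875 + 34200; 79875 = 2·34200 + 11475; 34200 = 2·11475 + 11250; 11475 = 1·11250 + 225; 11250 = 50·225 + 0 → 225
gcd(225, 14402025): 14402025 = 64009·225 + 0 → 225
gcd(225, 9225): 9225 = 41·225 + 0 → 225
gcd(225, 26775): 26775 = 119·225 + 0 → 225

225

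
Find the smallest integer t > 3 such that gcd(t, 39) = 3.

6

gcd(t, 39) = 3 forces 3 | t; write t = 3s. Then gcd(3s, 3·13) = 3·gcd(s, 13), so need gcd(s, 13) = 1.
3s > 3 gives s ≥ 2. The least s ≥ 2 coprime to 13 is 2, so t = 3·2 = 6.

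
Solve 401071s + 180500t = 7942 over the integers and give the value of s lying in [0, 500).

Euclid: 401071 = 2·180500 + 40071; 180500 = 4·40071 + 20216; 40071 = 1·20216 + 19855; 20216 = 1·19855 + 361; 19855 = 55·361 + 0 → gcd = 361; 7942 = 361·22.
Back-substitution yields 401071·(-9) + 180500·(20) = 361, so one solution is s = -9·22 = -198, t = 20·22 = 440.
Solutions in s differ by 180500/361 = 500; the one in [0, 500) is -198 mod 500 = 302.

302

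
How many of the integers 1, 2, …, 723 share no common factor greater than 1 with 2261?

2261 = 7·17·19. Inclusion–exclusion on these primes:
723 − ⌊723/7⌋ − ⌊723/17⌋ − ⌊723/19⌋ + ⌊723/119⌋ + ⌊723/133⌋ + ⌊723/323⌋ − ⌊723/2261⌋ = 553

553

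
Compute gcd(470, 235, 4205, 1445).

5

gcd(470, 235): 470 = 2·235 + 0 → 235
gcd(235, 4205): 4205 = 17·235 + 210; 235 = 1·210 + 25; 210 = 8·25 + 10; 25 = 2·10 + 5; 10 = 2·5 + 0 → 5
gcd(5, 1445): 1445 = 289·5 + 0 → 5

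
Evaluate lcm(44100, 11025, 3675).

44100 = 2² · 3² · 5² · 7²; 11025 = 3² · 5² · 7²; 3675 = 3 · 5² · 7²
lcm takes max exponent of each prime: 2² · 3² · 5² · 7² = 44100

44100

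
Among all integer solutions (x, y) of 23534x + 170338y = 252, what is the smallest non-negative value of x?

5414

Euclid: 170338 = 7·23534 + 5600; 23534 = 4·5600 + 1134; 5600 = 4·1134 + 1064; 1134 = 1·1064 + 70; 1064 = 15·70 + 14; 70 = 5·14 + 0 → gcd = 14; 252 = 14·18.
Back-substitution yields 23534·(-2403) + 170338·(332) = 14, so one solution is x = -2403·18 = -43254, y = 332·18 = 5976.
Solutions in x differ by 170338/14 = 12167; the one in [0, 12167) is -43254 mod 12167 = 5414.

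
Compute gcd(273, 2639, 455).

91

273 = 3 · 7 · 13; 2639 = 7 · 13 · 29; 455 = 5 · 7 · 13
gcd takes min exponent of each prime: 7 · 13 = 91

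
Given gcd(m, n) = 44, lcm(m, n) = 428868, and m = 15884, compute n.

1188

Using mn = gcd(m,n)·lcm(m,n) = 44·428868 = 18870192, we get n = 18870192/15884 = 1188.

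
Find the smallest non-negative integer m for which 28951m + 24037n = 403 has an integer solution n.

Reduce mod 24037: 28951m ≡ 403 (mod 24037). With g = gcd(28951, 24037) = 13 dividing 403, divide through: 2227m ≡ 31 (mod 1849).
Since gcd(2227, 1849) = 1, m ≡ 31·(2227)⁻¹ ≡ 1492 (mod 1849). Smallest non-negative: 1492.

1492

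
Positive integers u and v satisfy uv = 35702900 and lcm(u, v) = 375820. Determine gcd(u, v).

From gcd × lcm = uv: gcd = 35702900 / 375820 = 95.

95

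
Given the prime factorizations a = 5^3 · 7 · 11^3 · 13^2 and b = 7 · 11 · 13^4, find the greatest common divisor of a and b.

13013

min exponent per shared prime: 7 · 11 · 13^2 = 13013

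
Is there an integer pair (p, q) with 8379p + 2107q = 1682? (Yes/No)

No

gcd(8379, 2107): 8379 = 3·2107 + 2058; 2107 = 1·2058 + 49; 2058 = 42·49 + 0 → 49
49 does not divide 1682, so a solution does not exist.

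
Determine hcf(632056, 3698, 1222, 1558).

2

632056 = 2³ · 41² · 47; 3698 = 2 · 43²; 1222 = 2 · 13 · 47; 1558 = 2 · 19 · 41
gcd takes min exponent of each prime: 2 = 2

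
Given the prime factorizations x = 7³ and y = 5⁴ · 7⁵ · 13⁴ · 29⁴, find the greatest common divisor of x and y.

343

min exponent per shared prime: 7³ = 343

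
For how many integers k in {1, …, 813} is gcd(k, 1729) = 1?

Prime factors of 1729: 7, 13, 19. Count integers ≤ 813 divisible by none of them.
By inclusion–exclusion: 813 − ⌊813/7⌋ − ⌊813/13⌋ − ⌊813/19⌋ + ⌊813/91⌋ + ⌊813/133⌋ + ⌊813/247⌋ − ⌊813/1729⌋ = 610.

610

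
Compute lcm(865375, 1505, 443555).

476821625

lcm(865375, 1505) = 865375·1505/gcd = 1302389375/1505 = 865375
lcm(865375, 443555) = 865375·443555/gcd = 383841408125/805 = 476821625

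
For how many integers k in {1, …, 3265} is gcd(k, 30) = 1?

871

Prime factors of 30: 2, 3, 5. Count integers ≤ 3265 divisible by none of them.
By inclusion–exclusion: 3265 − ⌊3265/2⌋ − ⌊3265/3⌋ − ⌊3265/5⌋ + ⌊3265/6⌋ + ⌊3265/10⌋ + ⌊3265/15⌋ − ⌊3265/30⌋ = 871.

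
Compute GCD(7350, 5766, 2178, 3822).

6

gcd(7350, 5766): 7350 = 1·5766 + 1584; 5766 = 3·1584 + 1014; 1584 = 1·1014 + 570; 1014 = 1·570 + 444; 570 = 1·444 + 126; 444 = 3·126 + 66; 126 = 1·66 + 60; 66 = 1·60 + 6; 60 = 10·6 + 0 → 6
gcd(6, 2178): 2178 = 363·6 + 0 → 6
gcd(6, 3822): 3822 = 637·6 + 0 → 6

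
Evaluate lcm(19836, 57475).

60003900

gcd first: 57475 = 2·19836 + 17803; 19836 = 1·17803 + 2033; 17803 = 8·2033 + 1539; 2033 = 1·1539 + 494; 1539 = 3·494 + 57; 494 = 8·57 + 38; 57 = 1·38 + 19; 38 = 2·19 + 0 → gcd = 19
lcm = 19836·57475/gcd = 1140074100/19 = 60003900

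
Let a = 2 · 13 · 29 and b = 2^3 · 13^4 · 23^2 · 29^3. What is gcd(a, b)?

min exponent per shared prime: 2 · 13 · 29 = 754

754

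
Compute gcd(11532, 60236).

4

11532 = 2² · 3 · 31²
60236 = 2² · 11 · 37²
Common: 2² = 4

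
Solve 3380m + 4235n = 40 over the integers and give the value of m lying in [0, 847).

842

gcd(3380, 4235) = 5 (Euclid: 4235 = 1·3380 + 855; 3380 = 3·855 + 815; 855 = 1·815 + 40; 815 = 20·40 + 15; 40 = 2·15 + 10; 15 = 1·10 + 5; 10 = 2·5 + 0), and 5 | 40.
Extended Euclid: 3380·(317) + 4235·(-253) = 5. Scale by 8: m₀ = 2536.
General solution m = m₀ + 847t; reducing mod 847 gives m = 842 (and n = -672).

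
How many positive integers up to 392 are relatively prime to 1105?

272

1105 = 5·13·17. Inclusion–exclusion on these primes:
392 − ⌊392/5⌋ − ⌊392/13⌋ − ⌊392/17⌋ + ⌊392/65⌋ + ⌊392/85⌋ + ⌊392/221⌋ − ⌊392/1105⌋ = 272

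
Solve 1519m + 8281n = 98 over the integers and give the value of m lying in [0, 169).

Reduce mod 8281: 1519m ≡ 98 (mod 8281). With g = gcd(1519, 8281) = 49 dividing 98, divide through: 31m ≡ 2 (mod 169).
Since gcd(31, 169) = 1, m ≡ 2·(31)⁻¹ ≡ 120 (mod 169). Smallest non-negative: 120.

120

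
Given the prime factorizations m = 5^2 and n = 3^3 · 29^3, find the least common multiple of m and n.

16462575

max exponent per prime: 3^3 · 5^2 · 29^3 = 16462575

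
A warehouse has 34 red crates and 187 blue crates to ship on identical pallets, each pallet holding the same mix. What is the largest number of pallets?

17

Euclid: 187 = 5·34 + 17; 34 = 2·17 + 0. Last nonzero remainder: 17.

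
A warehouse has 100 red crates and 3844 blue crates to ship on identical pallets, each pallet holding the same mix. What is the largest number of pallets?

4

Euclid: 3844 = 38·100 + 44; 100 = 2·44 + 12; 44 = 3·12 + 8; 12 = 1·8 + 4; 8 = 2·4 + 0. Last nonzero remainder: 4.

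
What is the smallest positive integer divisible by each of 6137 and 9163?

3307843

6137 = 17 · 19²; 9163 = 7² · 11 · 17
max exponents: 7² · 11 · 17 · 19² = 3307843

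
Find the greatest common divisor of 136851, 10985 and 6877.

136851 = 3 · 11² · 13 · 29; 10985 = 5 · 13³; 6877 = 13 · 23²
gcd takes min exponent of each prime: 13 = 13

13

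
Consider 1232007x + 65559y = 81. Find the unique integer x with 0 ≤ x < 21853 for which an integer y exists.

9164

Euclid: 1232007 = 18·65559 + 51945; 65559 = 1·51945 + 13614; 51945 = 3·13614 + 11103; 13614 = 1·11103 + 2511; 11103 = 4·2511 + 1059; 2511 = 2·1059 + 393; 1059 = 2·393 + 273; 393 = 1·273 + 120; 273 = 2·120 + 33; 120 = 3·33 + 21; 33 = 1·21 + 12; 21 = 1·12 + 9; 12 = 1·9 + 3; 9 = 3·3 + 0 → gcd = 3; 81 = 3·27.
Back-substitution yields 1232007·(6005) + 65559·(-112848) = 3, so one solution is x = 6005·27 = 162135, y = -112848·27 = -3046896.
Solutions in x differ by 65559/3 = 21853; the one in [0, 21853) is 162135 mod 21853 = 9164.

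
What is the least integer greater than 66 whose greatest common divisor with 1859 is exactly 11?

Multiples of 11 above 66: 11·7, 11·8, … . Need the cofactor coprime to 1859/11 = 169.
Checking s = 7, 8, … the first with gcd(s, 169) = 1 is s = 7, giving 77.

77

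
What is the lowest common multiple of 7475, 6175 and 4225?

7475 = 5² · 13 · 23; 6175 = 5² · 13 · 19; 4225 = 5² · 13²
lcm takes max exponent of each prime: 5² · 13² · 19 · 23 = 1846325

1846325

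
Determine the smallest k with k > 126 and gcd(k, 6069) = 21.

147

6069 = 21·289. Any k with gcd(k, 6069) = 21 is a multiple of 21, say 21s, with s coprime to 289.
Need s > 126/21, so s ≥ 7. First s ≥ 7 with gcd(s, 289) = 1 is s = 7. Thus k = 21·7 = 147.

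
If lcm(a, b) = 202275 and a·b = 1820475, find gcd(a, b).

9

From gcd × lcm = ab: gcd = 1820475 / 202275 = 9.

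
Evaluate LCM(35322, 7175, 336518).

35322 = 2 · 3 · 7 · 29²; 7175 = 5² · 7 · 41; 336518 = 2 · 7 · 13 · 43²
lcm takes max exponent of each prime: 2 · 3 · 5² · 7 · 13 · 29² · 41 · 43² = 870260786850

870260786850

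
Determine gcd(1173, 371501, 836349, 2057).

17

gcd(1173, 371501): 371501 = 316·1173 + 833; 1173 = 1·833 + 340; 833 = 2·340 + 153; 340 = 2·153 + 34; 153 = 4·34 + 17; 34 = 2·17 + 0 → 17
gcd(17, 836349): 836349 = 49197·17 + 0 → 17
gcd(17, 2057): 2057 = 121·17 + 0 → 17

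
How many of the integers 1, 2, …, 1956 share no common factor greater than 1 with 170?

736

Prime factors of 170: 2, 5, 17. Count integers ≤ 1956 divisible by none of them.
By inclusion–exclusion: 1956 − ⌊1956/2⌋ − ⌊1956/5⌋ − ⌊1956/17⌋ + ⌊1956/10⌋ + ⌊1956/34⌋ + ⌊1956/85⌋ − ⌊1956/170⌋ = 736.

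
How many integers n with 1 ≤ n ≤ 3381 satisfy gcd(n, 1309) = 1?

1309 = 7·11·17. Inclusion–exclusion on these primes:
3381 − ⌊3381/7⌋ − ⌊3381/11⌋ − ⌊3381/17⌋ + ⌊3381/77⌋ + ⌊3381/119⌋ + ⌊3381/187⌋ − ⌊3381/1309⌋ = 2480

2480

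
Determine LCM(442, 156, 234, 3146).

lcm(442, 156) = 442·156/gcd = 68952/26 = 2652
lcm(2652, 234) = 2652·234/gcd = 620568/78 = 7956
lcm(7956, 3146) = 7956·3146/gcd = 25029576/26 = 962676

962676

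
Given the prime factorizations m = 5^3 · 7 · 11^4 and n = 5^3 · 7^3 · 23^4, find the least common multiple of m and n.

175665395472875

max exponent per prime: 5^3 · 7^3 · 11^4 · 23^4 = 175665395472875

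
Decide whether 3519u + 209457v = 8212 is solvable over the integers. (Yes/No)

By Bézout, 3519u + 209457v = 8212 has integer solutions iff gcd(3519, 209457) | 8212.
Euclid: 209457 = 59·3519 + 1836; 3519 = 1·1836 + 1683; 1836 = 1·1683 + 153; 1683 = 11·153 + 0. gcd = 153; 8212 mod 153 = 103. No.

No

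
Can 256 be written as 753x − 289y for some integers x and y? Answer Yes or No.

By Bézout, 753x − 289y = 256 has integer solutions iff gcd(753, 289) | 256.
Euclid: 753 = 2·289 + 175; 289 = 1·175 + 114; 175 = 1·114 + 61; 114 = 1·61 + 53; 61 = 1·53 + 8; 53 = 6·8 + 5; 8 = 1·5 + 3; 5 = 1·3 + 2; 3 = 1·2 + 1; 2 = 2·1 + 0. gcd = 1; 256 mod 1 = 0. Yes.

Yes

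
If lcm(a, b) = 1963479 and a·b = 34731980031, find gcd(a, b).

17689

From gcd × lcm = ab: gcd = 34731980031 / 1963479 = 17689.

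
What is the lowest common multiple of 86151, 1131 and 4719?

302303859

86151 = 3 · 13 · 47²; 1131 = 3 · 13 · 29; 4719 = 3 · 11² · 13
lcm takes max exponent of each prime: 3 · 11² · 13 · 29 · 47² = 302303859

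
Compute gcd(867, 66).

Euclid: 867 = 13·66 + 9; 66 = 7·9 + 3; 9 = 3·3 + 0. Last nonzero remainder: 3.

3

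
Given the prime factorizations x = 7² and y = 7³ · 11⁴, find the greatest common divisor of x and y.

min exponent per shared prime: 7² = 49

49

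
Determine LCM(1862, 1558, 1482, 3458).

2977338

1862 = 2 · 7² · 19; 1558 = 2 · 19 · 41; 1482 = 2 · 3 · 13 · 19; 3458 = 2 · 7 · 13 · 19
lcm takes max exponent of each prime: 2 · 3 · 7² · 13 · 19 · 41 = 2977338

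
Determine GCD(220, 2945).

Euclid: 2945 = 13·220 + 85; 220 = 2·85 + 50; 85 = 1·50 + 35; 50 = 1·35 + 15; 35 = 2·15 + 5; 15 = 3·5 + 0. Last nonzero remainder: 5.

5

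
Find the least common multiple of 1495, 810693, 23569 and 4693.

61018182769635

1495 = 5 · 13 · 23; 810693 = 3² · 13³ · 41; 23569 = 7² · 13 · 37; 4693 = 13 · 19²
lcm takes max exponent of each prime: 3² · 5 · 7² · 13³ · 19² · 23 · 37 · 41 = 61018182769635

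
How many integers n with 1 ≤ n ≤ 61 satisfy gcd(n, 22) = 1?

22 = 2·11. Inclusion–exclusion on these primes:
61 − ⌊61/2⌋ − ⌊61/11⌋ + ⌊61/22⌋ = 28

28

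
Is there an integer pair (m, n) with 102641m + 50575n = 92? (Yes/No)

By Bézout, 102641m + 50575n = 92 has integer solutions iff gcd(102641, 50575) | 92.
Euclid: 102641 = 2·50575 + 1491; 50575 = 33·1491 + 1372; 1491 = 1·1372 + 119; 1372 = 11·119 + 63; 119 = 1·63 + 56; 63 = 1·56 + 7; 56 = 8·7 + 0. gcd = 7; 92 mod 7 = 1. No.

No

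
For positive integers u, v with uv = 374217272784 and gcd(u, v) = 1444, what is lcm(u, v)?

For any two positive integers, gcd × lcm equals their product. Hence lcm = 374217272784 / 1444 = 259153236.

259153236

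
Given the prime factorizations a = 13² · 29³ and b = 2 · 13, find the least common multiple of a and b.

8243482

max exponent per prime: 2 · 13² · 29³ = 8243482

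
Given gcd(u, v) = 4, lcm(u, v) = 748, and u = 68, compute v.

44

Using uv = gcd(u,v)·lcm(u,v) = 4·748 = 2992, we get v = 2992/68 = 44.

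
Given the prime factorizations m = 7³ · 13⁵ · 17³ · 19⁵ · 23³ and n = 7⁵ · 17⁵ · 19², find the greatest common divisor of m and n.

608342399

min exponent per shared prime: 7³ · 17³ · 19² = 608342399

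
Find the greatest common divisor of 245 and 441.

49

Euclid: 441 = 1·245 + 196; 245 = 1·196 + 49; 196 = 4·49 + 0. Last nonzero remainder: 49.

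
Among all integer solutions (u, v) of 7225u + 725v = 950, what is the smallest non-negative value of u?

20

Euclid: 7225 = 9·725 + 700; 725 = 1·700 + 25; 700 = 28·25 + 0 → gcd = 25; 950 = 25·38.
Back-substitution yields 7225·(-1) + 725·(10) = 25, so one solution is u = -1·38 = -38, v = 10·38 = 380.
Solutions in u differ by 725/25 = 29; the one in [0, 29) is -38 mod 29 = 20.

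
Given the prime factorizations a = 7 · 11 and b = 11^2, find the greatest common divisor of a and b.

min exponent per shared prime: 11 = 11

11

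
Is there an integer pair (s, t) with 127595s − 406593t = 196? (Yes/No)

gcd(127595, 406593): 406593 = 3·127595 + 23808; 127595 = 5·23808 + 8555; 23808 = 2·8555 + 6698; 8555 = 1·6698 + 1857; 6698 = 3·1857 + 1127; 1857 = 1·1127 + 730; 1127 = 1·730 + 397; 730 = 1·397 + 333; 397 = 1·333 + 64; 333 = 5·64 + 13; 64 = 4·13 + 12; 13 = 1·12 + 1; 12 = 12·1 + 0 → 1
1 divides 196, so a solution exists.

Yes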